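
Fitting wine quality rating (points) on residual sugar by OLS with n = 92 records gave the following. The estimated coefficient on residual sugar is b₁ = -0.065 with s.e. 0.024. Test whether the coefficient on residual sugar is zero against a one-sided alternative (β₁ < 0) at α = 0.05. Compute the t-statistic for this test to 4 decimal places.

t = -2.7083

H₀: β₁ = 0 vs H₁: β₁ < 0.
t = (b₁ − β₁⁰)/SE = -0.065 / 0.024 = -2.7083.
df = n − 2 = 92 − 2 = 90.
One-sided p ≈ 0.0040, which is < 0.05, so reject H₀.
There is evidence that the true slope on residual sugar is negative.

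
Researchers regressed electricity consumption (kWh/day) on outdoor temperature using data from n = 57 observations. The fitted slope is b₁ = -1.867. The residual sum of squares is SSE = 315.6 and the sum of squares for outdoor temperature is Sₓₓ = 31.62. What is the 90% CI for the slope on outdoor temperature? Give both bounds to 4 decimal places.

MSE = SSE/(n − 2) = 315.6/55 = 5.73818.
SE(b₁) = √(MSE/Sₓₓ) = √(5.73818/31.62) = 0.425997.
df = n − 2 = 55.
t* = t_{0.05, 55} = 1.673034.
Margin = t* × SE = 1.673034 × 0.425997 = 0.712707.
CI: -1.867 ± 0.712707 → (-2.5797, -1.1543).
With 90% confidence, each one-unit increase in outdoor temperature is associated with a change of between -2.5797 and -1.1543 kWh/day in electricity consumption.

(-2.5797, -1.1543)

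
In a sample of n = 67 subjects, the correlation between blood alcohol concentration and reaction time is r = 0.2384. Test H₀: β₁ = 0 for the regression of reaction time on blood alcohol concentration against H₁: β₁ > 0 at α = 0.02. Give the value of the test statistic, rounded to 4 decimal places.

t = 1.9791

t = r·√(n − 2)/√(1 − r²) = 0.2384·√65/√0.943165 = 1.9791.
df = n − 2 = 65.
One-sided p ≈ 0.0260, which is ≥ 0.02, so fail to reject H₀.
The data do not give significant evidence of a linear association between blood alcohol concentration and reaction time.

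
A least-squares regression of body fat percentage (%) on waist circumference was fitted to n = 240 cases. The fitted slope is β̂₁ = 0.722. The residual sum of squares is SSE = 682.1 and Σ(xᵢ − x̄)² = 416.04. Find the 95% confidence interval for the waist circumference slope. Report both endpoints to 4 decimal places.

(0.5585, 0.8855)

MSE = SSE/(n − 2) = 682.1/238 = 2.86597.
SE(β̂₁) = √(MSE/Sₓₓ) = √(2.86597/416.04) = 0.0829981.
df = n − 2 = 238.
t* = t_{0.025, 238} = 1.969982.
Margin = t* × SE = 1.969982 × 0.0829981 = 0.163505.
CI: 0.722 ± 0.163505 → (0.5585, 0.8855).
With 95% confidence, each one-unit increase in waist circumference is associated with a change of between 0.5585 and 0.8855 % in body fat percentage.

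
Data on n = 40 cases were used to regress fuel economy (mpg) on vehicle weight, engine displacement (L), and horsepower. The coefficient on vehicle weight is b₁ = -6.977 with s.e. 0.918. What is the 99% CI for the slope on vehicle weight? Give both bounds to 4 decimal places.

df = n − k − 1 = 40 − 3 − 1 = 36.
t* = t_{0.005, 36} = 2.719485.
Margin = t* × SE = 2.719485 × 0.918 = 2.496487.
CI: -6.977 ± 2.496487 → (-9.4735, -4.4805).
With 99% confidence, each one-unit increase in vehicle weight is associated with a change of between -9.4735 and -4.4805 mpg in fuel economy, holding the other predictors fixed.

(-9.4735, -4.4805)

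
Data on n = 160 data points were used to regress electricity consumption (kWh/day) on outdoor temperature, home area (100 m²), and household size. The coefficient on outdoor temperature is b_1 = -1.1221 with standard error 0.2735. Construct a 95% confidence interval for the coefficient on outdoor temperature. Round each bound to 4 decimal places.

(-1.6623, -0.5819)

df = n − k − 1 = 160 − 3 − 1 = 156.
t* = t_{0.025, 156} = 1.975288.
Margin = t* × SE = 1.975288 × 0.2735 = 0.540241.
CI: -1.1221 ± 0.540241 → (-1.6623, -0.5819).
With 95% confidence, each one-unit increase in outdoor temperature is associated with a change of between -1.6623 and -0.5819 kWh/day in electricity consumption, holding the other predictors fixed.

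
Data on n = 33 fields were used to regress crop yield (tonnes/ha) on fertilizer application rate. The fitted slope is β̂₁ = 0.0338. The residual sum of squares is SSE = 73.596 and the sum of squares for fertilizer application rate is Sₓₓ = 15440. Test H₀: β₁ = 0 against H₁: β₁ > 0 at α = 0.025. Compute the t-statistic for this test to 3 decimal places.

t = 2.726

MSE = SSE/(n − 2) = 73.596/31 = 2.37406.
SE(β̂₁) = √(MSE/Sₓₓ) = √(2.37406/15440) = 0.0124.
t = 0.0338 / 0.0124 = 2.726.
df = n − 2 = 31.
One-sided p ≈ 0.0052, which is < 0.025, so reject H₀.
There is evidence that the true slope on fertilizer application rate is positive.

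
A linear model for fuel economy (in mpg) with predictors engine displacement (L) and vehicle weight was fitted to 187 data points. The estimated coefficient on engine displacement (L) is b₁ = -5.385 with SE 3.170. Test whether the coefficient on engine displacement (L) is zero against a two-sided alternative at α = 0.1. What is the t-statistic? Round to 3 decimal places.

t = -1.699

H₀: β₁ = 0 vs H₁: β₁ ≠ 0.
t = (b₁ − β₁⁰)/SE = -5.385 / 3.170 = -1.699.
df = n − k − 1 = 187 − 2 − 1 = 184.
Two-sided p ≈ 0.0911, which is < 0.1, so reject H₀.
There is evidence that engine displacement (L) is associated with fuel economy, holding the other predictors fixed.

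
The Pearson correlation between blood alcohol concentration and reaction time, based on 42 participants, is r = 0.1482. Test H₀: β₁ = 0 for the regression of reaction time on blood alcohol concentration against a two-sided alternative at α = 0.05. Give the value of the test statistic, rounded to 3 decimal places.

t = 0.948

t = r·√(n − 2)/√(1 − r²) = 0.1482·√40/√0.978037 = 0.948.
df = n − 2 = 40.
Two-sided p ≈ 0.3489, which is ≥ 0.05, so fail to reject H₀.
The data do not give significant evidence of a linear association between blood alcohol concentration and reaction time.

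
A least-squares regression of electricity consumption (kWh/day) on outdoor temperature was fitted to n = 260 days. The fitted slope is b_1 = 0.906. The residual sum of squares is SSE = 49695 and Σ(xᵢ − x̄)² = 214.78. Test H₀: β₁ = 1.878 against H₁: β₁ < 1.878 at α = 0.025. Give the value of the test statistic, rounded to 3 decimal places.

t = -1.026

MSE = SSE/(n − 2) = 49695/258 = 192.616.
SE(b_1) = √(MSE/Sₓₓ) = √(192.616/214.78) = 0.946999.
t = (0.906 − 1.878) / 0.946999 = -1.026.
df = n − 2 = 258.
One-sided p ≈ 0.1528, which is ≥ 0.025, so fail to reject H₀.
The data do not give significant evidence that the true slope on outdoor temperature is below 1.878 kWh/day per unit.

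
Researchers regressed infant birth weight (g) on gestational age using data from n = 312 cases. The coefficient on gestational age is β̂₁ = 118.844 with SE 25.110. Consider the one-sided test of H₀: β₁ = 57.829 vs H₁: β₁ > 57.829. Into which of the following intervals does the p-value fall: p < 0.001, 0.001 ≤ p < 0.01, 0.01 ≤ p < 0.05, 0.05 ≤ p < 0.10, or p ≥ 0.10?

t = (118.844 − 57.829) / 25.110 = 2.430.
df = n − 2 = 312 − 2 = 310.
One-sided p = P(T_{310} > t) ≈ 0.0078.
So 0.001 ≤ p < 0.01.

0.001 ≤ p < 0.01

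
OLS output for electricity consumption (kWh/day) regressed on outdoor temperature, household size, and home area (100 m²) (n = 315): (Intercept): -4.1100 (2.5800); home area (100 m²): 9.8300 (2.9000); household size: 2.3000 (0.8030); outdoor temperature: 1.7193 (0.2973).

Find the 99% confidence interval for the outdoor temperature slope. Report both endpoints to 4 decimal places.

(0.9488, 2.4898)

Read off: b = 1.7193, SE = 0.2973 for outdoor temperature.
df = n − k − 1 = 315 − 3 − 1 = 311.
t* = t_{0.005, 311} = 2.59173.
Margin = t* × SE = 2.59173 × 0.2973 = 0.770521.
CI: 1.7193 ± 0.770521 → (0.9488, 2.4898).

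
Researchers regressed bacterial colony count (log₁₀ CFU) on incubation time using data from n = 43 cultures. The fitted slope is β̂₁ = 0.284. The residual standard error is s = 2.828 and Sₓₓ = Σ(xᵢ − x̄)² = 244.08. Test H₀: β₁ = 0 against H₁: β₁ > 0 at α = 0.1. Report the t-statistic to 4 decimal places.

SE(β̂₁) = s/√Sₓₓ = 2.828/√244.08 = 0.181014.
t = 0.284 / 0.181014 = 1.5689.
df = n − 2 = 41.
One-sided p ≈ 0.0622, which is < 0.1, so reject H₀.
There is evidence that the true slope on incubation time is positive.

t = 1.5689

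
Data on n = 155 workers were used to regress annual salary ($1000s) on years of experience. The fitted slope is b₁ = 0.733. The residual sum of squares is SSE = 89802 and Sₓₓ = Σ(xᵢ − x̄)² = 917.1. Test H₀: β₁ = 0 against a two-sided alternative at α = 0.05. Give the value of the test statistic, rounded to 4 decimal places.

MSE = SSE/(n − 2) = 89802/153 = 586.941.
SE(b₁) = √(MSE/Sₓₓ) = √(586.941/917.1) = 0.799998.
t = 0.733 / 0.799998 = 0.9163.
df = n − 2 = 153.
Two-sided p ≈ 0.3610, which is ≥ 0.05, so fail to reject H₀.
The data do not give significant evidence of an association between years of experience and annual salary.

t = 0.9163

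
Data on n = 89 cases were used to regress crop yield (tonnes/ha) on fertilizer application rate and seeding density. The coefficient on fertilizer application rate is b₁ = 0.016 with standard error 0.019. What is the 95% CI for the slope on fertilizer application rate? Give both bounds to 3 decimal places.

(-0.022, 0.054)

df = n − k − 1 = 89 − 2 − 1 = 86.
t* = t_{0.025, 86} = 1.987934.
Margin = t* × SE = 1.987934 × 0.019 = 0.03777.
CI: 0.016 ± 0.03777 → (-0.022, 0.054).
With 95% confidence, each one-unit increase in fertilizer application rate is associated with a change of between -0.022 and 0.054 tonnes/ha in crop yield, holding the other predictors fixed.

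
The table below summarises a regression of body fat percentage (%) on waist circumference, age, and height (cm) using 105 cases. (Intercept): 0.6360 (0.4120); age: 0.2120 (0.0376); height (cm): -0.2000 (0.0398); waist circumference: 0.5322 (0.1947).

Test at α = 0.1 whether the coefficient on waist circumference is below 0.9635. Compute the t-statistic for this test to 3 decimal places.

t = -2.215

Read off: b = 0.5322, SE = 0.1947 for waist circumference.
H₀: β₁ = 0.9635 vs H₁: β₁ < 0.9635.
t = (0.5322 − 0.9635) / 0.1947 = -2.215.
df = n − k − 1 = 105 − 3 − 1 = 101.
One-sided p ≈ 0.0145, which is < 0.1, so reject H₀.
There is evidence that the true slope on waist circumference is below 0.9635 % per unit, holding the other predictors fixed.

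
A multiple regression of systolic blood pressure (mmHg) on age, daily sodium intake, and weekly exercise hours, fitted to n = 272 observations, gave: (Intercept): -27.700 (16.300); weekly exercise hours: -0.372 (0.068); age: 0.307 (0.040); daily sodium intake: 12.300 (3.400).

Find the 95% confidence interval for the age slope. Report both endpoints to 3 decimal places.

(0.228, 0.386)

Read off: b = 0.307, SE = 0.040 for age.
df = n − k − 1 = 272 − 3 − 1 = 268.
t* = t_{0.025, 268} = 1.968855.
Margin = t* × SE = 1.968855 × 0.040 = 0.07875.
CI: 0.307 ± 0.07875 → (0.228, 0.386).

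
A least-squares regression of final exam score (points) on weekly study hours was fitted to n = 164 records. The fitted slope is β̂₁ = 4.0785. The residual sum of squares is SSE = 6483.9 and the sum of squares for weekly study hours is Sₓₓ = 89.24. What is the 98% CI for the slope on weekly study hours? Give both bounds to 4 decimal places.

(2.5050, 5.6520)

MSE = SSE/(n − 2) = 6483.9/162 = 40.0241.
SE(β̂₁) = √(MSE/Sₓₓ) = √(40.0241/89.24) = 0.669701.
df = n − 2 = 162.
t* = t_{0.01, 162} = 2.349586.
Margin = t* × SE = 2.349586 × 0.669701 = 1.573520.
CI: 4.0785 ± 1.573520 → (2.5050, 5.6520).
With 98% confidence, each one-unit increase in weekly study hours is associated with a change of between 2.5050 and 5.6520 points in final exam score.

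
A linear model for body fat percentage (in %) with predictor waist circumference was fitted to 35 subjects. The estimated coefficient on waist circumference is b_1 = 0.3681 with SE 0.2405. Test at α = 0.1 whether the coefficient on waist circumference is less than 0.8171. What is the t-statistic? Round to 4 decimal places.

t = -1.8669

H₀: β₁ = 0.8171 vs H₁: β₁ < 0.8171.
t = (b_1 − β₁⁰)/SE = (0.3681 − 0.8171) / 0.2405 = -1.8669.
df = n − 2 = 35 − 2 = 33.
One-sided p ≈ 0.0354, which is < 0.1, so reject H₀.
There is evidence that the true slope on waist circumference is below 0.8171 % per unit.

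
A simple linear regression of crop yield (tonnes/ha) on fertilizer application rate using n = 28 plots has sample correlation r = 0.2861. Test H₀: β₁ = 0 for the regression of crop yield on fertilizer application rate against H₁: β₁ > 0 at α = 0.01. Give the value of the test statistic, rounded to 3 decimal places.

t = 1.522

t = r·√(n − 2)/√(1 − r²) = 0.2861·√26/√0.918147 = 1.522.
df = n − 2 = 26.
One-sided p ≈ 0.0700, which is ≥ 0.01, so fail to reject H₀.
The data do not give significant evidence of a linear association between fertilizer application rate and crop yield.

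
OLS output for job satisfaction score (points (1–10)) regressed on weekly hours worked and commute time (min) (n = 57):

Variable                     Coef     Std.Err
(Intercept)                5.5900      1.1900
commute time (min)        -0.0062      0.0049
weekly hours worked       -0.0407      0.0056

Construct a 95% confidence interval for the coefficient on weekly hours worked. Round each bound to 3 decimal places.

Read off: b = -0.0407, SE = 0.0056 for weekly hours worked.
df = n − k − 1 = 57 − 2 − 1 = 54.
t* = t_{0.025, 54} = 2.004879.
Margin = t* × SE = 2.004879 × 0.0056 = 0.01123.
CI: -0.0407 ± 0.01123 → (-0.052, -0.029).

(-0.052, -0.029)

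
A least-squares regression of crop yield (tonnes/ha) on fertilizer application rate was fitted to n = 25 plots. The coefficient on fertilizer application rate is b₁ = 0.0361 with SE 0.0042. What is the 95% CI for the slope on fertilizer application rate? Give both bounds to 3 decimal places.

df = n − 2 = 25 − 2 = 23.
t* = t_{0.025, 23} = 2.068658.
Margin = t* × SE = 2.068658 × 0.0042 = 0.00869.
CI: 0.0361 ± 0.00869 → (0.027, 0.045).
With 95% confidence, each one-unit increase in fertilizer application rate is associated with a change of between 0.027 and 0.045 tonnes/ha in crop yield.

(0.027, 0.045)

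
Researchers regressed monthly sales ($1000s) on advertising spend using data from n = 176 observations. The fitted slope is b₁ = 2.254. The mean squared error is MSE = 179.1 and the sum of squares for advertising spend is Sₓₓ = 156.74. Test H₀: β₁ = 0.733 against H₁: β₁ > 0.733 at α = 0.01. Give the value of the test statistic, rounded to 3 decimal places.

SE(b₁) = √(MSE/Sₓₓ) = √(179.1/156.74) = 1.06895.
t = (2.254 − 0.733) / 1.06895 = 1.423.
df = n − 2 = 174.
One-sided p ≈ 0.0783, which is ≥ 0.01, so fail to reject H₀.
The data do not give significant evidence that the true slope on advertising spend exceeds 0.733 $1000s per unit.

t = 1.423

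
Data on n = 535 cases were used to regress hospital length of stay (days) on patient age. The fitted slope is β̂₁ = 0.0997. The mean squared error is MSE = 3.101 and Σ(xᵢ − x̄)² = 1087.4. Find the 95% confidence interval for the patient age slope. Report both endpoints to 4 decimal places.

(-0.0052, 0.2046)

SE(β̂₁) = √(MSE/Sₓₓ) = √(3.101/1087.4) = 0.0534018.
df = n − 2 = 533.
t* = t_{0.025, 533} = 1.964425.
Margin = t* × SE = 1.964425 × 0.0534018 = 0.104904.
CI: 0.0997 ± 0.104904 → (-0.0052, 0.2046).
With 95% confidence, each one-unit increase in patient age is associated with a change of between -0.0052 and 0.2046 days in hospital length of stay.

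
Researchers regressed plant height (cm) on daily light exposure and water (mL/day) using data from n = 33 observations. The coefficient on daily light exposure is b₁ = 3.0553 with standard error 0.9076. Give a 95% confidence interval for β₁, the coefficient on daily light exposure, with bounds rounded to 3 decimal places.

(1.202, 4.909)

df = n − k − 1 = 33 − 2 − 1 = 30.
t* = t_{0.025, 30} = 2.042272.
Margin = t* × SE = 2.042272 × 0.9076 = 1.85357.
CI: 3.0553 ± 1.85357 → (1.202, 4.909).
With 95% confidence, each one-unit increase in daily light exposure is associated with a change of between 1.202 and 4.909 cm in plant height, holding the other predictors fixed.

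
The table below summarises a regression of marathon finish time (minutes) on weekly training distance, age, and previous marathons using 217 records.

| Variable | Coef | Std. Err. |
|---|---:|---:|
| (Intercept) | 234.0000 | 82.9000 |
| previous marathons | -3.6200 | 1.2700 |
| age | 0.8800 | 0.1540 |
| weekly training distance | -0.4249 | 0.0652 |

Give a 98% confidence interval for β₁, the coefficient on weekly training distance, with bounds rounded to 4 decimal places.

(-0.5777, -0.2721)

Read off: b = -0.4249, SE = 0.0652 for weekly training distance.
df = n − k − 1 = 217 − 3 − 1 = 213.
t* = t_{0.01, 213} = 2.343982.
Margin = t* × SE = 2.343982 × 0.0652 = 0.152828.
CI: -0.4249 ± 0.152828 → (-0.5777, -0.2721).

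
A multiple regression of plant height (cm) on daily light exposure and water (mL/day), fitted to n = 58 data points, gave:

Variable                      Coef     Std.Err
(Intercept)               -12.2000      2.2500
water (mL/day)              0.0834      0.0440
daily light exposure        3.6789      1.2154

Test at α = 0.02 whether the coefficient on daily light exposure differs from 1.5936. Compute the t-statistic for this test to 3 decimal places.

t = 1.716

Read off: b = 3.6789, SE = 1.2154 for daily light exposure.
H₀: β₁ = 1.5936 vs H₁: β₁ ≠ 1.5936.
t = (3.6789 − 1.5936) / 1.2154 = 1.716.
df = n − k − 1 = 58 − 2 − 1 = 55.
Two-sided p ≈ 0.0918, which is ≥ 0.02, so fail to reject H₀.
The data are consistent with a true slope of 1.5936 cm per unit of daily light exposure, holding the other predictors fixed.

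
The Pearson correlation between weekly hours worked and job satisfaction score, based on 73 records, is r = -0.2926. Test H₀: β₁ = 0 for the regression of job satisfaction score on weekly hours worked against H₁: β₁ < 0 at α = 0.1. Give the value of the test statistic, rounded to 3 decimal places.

t = r·√(n − 2)/√(1 − r²) = -0.2926·√71/√0.914385 = -2.578.
df = n − 2 = 71.
One-sided p ≈ 0.0060, which is < 0.1, so reject H₀.
There is evidence of a linear association between weekly hours worked and job satisfaction score.

t = -2.578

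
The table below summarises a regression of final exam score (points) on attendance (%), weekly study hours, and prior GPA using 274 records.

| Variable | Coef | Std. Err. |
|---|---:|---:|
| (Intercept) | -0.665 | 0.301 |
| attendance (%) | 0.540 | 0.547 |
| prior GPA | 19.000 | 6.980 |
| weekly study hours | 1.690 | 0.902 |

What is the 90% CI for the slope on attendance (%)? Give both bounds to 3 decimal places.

Read off: b = 0.540, SE = 0.547 for attendance (%).
df = n − k − 1 = 274 − 3 − 1 = 270.
t* = t_{0.05, 270} = 1.650517.
Margin = t* × SE = 1.650517 × 0.547 = 0.90283.
CI: 0.540 ± 0.90283 → (-0.363, 1.443).

(-0.363, 1.443)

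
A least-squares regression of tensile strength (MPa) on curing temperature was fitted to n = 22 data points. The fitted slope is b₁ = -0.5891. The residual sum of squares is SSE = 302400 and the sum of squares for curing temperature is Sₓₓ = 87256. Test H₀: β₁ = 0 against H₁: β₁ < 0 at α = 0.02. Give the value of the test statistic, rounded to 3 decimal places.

t = -1.415

MSE = SSE/(n − 2) = 302400/20 = 15120.
SE(b₁) = √(MSE/Sₓₓ) = √(15120/87256) = 0.416273.
t = -0.5891 / 0.416273 = -1.415.
df = n − 2 = 20.
One-sided p ≈ 0.0862, which is ≥ 0.02, so fail to reject H₀.
The data do not give significant evidence that the true slope on curing temperature is negative.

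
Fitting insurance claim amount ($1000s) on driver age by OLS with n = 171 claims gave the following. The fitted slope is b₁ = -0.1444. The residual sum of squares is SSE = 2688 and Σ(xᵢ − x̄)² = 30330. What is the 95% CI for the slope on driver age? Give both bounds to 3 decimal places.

MSE = SSE/(n − 2) = 2688/169 = 15.9053.
SE(b₁) = √(MSE/Sₓₓ) = √(15.9053/30330) = 0.0229.
df = n − 2 = 169.
t* = t_{0.025, 169} = 1.9741.
Margin = t* × SE = 1.9741 × 0.0229 = 0.04521.
CI: -0.1444 ± 0.04521 → (-0.190, -0.099).
With 95% confidence, each one-unit increase in driver age is associated with a change of between -0.190 and -0.099 $1000s in insurance claim amount.

(-0.190, -0.099)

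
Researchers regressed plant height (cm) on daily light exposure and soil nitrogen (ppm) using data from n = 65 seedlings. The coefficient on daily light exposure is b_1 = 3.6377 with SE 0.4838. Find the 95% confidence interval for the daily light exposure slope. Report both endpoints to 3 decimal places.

df = n − k − 1 = 65 − 2 − 1 = 62.
t* = t_{0.025, 62} = 1.998972.
Margin = t* × SE = 1.998972 × 0.4838 = 0.96710.
CI: 3.6377 ± 0.96710 → (2.671, 4.605).
With 95% confidence, each one-unit increase in daily light exposure is associated with a change of between 2.671 and 4.605 cm in plant height, holding the other predictors fixed.

(2.671, 4.605)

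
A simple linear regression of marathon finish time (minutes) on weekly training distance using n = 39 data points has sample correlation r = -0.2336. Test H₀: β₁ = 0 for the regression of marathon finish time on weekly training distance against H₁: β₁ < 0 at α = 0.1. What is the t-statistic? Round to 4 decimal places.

t = r·√(n − 2)/√(1 − r²) = -0.2336·√37/√0.945431 = -1.4614.
df = n − 2 = 37.
One-sided p ≈ 0.0762, which is < 0.1, so reject H₀.
There is evidence of a linear association between weekly training distance and marathon finish time.

t = -1.4614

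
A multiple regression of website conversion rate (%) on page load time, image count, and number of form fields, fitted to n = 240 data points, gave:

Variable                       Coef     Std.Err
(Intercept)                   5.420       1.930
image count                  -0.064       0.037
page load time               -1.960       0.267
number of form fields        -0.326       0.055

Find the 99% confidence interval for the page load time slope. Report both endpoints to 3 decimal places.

(-2.653, -1.267)

Read off: b = -1.960, SE = 0.267 for page load time.
df = n − k − 1 = 240 − 3 − 1 = 236.
t* = t_{0.005, 236} = 2.596822.
Margin = t* × SE = 2.596822 × 0.267 = 0.69335.
CI: -1.960 ± 0.69335 → (-2.653, -1.267).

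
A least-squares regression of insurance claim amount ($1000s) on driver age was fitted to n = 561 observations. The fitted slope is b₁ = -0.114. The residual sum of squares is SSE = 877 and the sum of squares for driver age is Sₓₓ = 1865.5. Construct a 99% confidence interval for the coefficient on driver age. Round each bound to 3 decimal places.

(-0.189, -0.039)

MSE = SSE/(n − 2) = 877/559 = 1.56887.
SE(b₁) = √(MSE/Sₓₓ) = √(1.56887/1865.5) = 0.0289999.
df = n − 2 = 559.
t* = t_{0.005, 559} = 2.584653.
Margin = t* × SE = 2.584653 × 0.0289999 = 0.07495.
CI: -0.114 ± 0.07495 → (-0.189, -0.039).
With 99% confidence, each one-unit increase in driver age is associated with a change of between -0.189 and -0.039 $1000s in insurance claim amount.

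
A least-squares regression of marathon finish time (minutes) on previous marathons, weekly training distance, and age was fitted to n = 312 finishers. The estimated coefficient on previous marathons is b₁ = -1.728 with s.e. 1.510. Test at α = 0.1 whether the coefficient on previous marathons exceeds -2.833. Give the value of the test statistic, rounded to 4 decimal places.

H₀: β₁ = -2.833 vs H₁: β₁ > -2.833.
t = (b₁ − β₁⁰)/SE = (-1.728 − (-2.833)) / 1.510 = 0.7318.
df = n − k − 1 = 312 − 3 − 1 = 308.
One-sided p ≈ 0.2324, which is ≥ 0.1, so fail to reject H₀.
The data do not give significant evidence that the true slope on previous marathons exceeds -2.833 minutes per unit, holding the other predictors fixed.

t = 0.7318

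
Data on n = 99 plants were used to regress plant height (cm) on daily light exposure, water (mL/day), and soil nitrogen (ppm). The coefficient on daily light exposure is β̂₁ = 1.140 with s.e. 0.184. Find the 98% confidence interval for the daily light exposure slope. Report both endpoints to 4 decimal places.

df = n − k − 1 = 99 − 3 − 1 = 95.
t* = t_{0.01, 95} = 2.366243.
Margin = t* × SE = 2.366243 × 0.184 = 0.435389.
CI: 1.140 ± 0.435389 → (0.7046, 1.5754).
With 98% confidence, each one-unit increase in daily light exposure is associated with a change of between 0.7046 and 1.5754 cm in plant height, holding the other predictors fixed.

(0.7046, 1.5754)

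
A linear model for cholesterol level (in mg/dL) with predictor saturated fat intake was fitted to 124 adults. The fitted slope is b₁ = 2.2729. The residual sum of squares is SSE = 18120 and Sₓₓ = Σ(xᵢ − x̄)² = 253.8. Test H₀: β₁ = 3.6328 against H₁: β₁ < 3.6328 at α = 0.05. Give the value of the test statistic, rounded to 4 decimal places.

t = -1.7777

MSE = SSE/(n − 2) = 18120/122 = 148.525.
SE(b₁) = √(MSE/Sₓₓ) = √(148.525/253.8) = 0.764986.
t = (2.2729 − 3.6328) / 0.764986 = -1.7777.
df = n − 2 = 122.
One-sided p ≈ 0.0390, which is < 0.05, so reject H₀.
There is evidence that the true slope on saturated fat intake is below 3.6328 mg/dL per unit.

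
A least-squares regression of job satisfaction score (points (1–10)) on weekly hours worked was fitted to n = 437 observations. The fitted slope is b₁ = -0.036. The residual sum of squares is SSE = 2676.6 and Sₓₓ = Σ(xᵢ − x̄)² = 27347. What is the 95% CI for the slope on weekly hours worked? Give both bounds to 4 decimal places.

MSE = SSE/(n − 2) = 2676.6/435 = 6.1531.
SE(b₁) = √(MSE/Sₓₓ) = √(6.1531/27347) = 0.015.
df = n − 2 = 435.
t* = t_{0.025, 435} = 1.965432.
Margin = t* × SE = 1.965432 × 0.015 = 0.029482.
CI: -0.036 ± 0.029482 → (-0.0655, -0.0065).
With 95% confidence, each one-unit increase in weekly hours worked is associated with a change of between -0.0655 and -0.0065 points (1–10) in job satisfaction score.

(-0.0655, -0.0065)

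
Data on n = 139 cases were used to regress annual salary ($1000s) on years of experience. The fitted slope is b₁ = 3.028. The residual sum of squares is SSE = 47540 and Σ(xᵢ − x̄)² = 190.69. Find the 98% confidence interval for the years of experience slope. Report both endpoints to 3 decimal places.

(-0.147, 6.203)

MSE = SSE/(n − 2) = 47540/137 = 347.007.
SE(b₁) = √(MSE/Sₓₓ) = √(347.007/190.69) = 1.34898.
df = n − 2 = 137.
t* = t_{0.01, 137} = 2.353875.
Margin = t* × SE = 2.353875 × 1.34898 = 3.17533.
CI: 3.028 ± 3.17533 → (-0.147, 6.203).
With 98% confidence, each one-unit increase in years of experience is associated with a change of between -0.147 and 6.203 $1000s in annual salary.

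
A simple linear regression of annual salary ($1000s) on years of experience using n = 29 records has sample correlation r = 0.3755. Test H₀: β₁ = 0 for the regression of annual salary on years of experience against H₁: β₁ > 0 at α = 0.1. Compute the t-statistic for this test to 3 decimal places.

t = 2.105

t = r·√(n − 2)/√(1 − r²) = 0.3755·√27/√0.859 = 2.105.
df = n − 2 = 27.
One-sided p ≈ 0.0224, which is < 0.1, so reject H₀.
There is evidence of a linear association between years of experience and annual salary.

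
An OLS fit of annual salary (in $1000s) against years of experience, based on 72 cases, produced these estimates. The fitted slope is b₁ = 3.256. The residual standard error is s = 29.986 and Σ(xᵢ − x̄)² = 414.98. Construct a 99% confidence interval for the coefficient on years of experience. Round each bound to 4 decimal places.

(-0.6417, 7.1537)

SE(b₁) = s/√Sₓₓ = 29.986/√414.98 = 1.47199.
df = n − 2 = 70.
t* = t_{0.005, 70} = 2.647905.
Margin = t* × SE = 2.647905 × 1.47199 = 3.897690.
CI: 3.256 ± 3.897690 → (-0.6417, 7.1537).
With 99% confidence, each one-unit increase in years of experience is associated with a change of between -0.6417 and 7.1537 $1000s in annual salary.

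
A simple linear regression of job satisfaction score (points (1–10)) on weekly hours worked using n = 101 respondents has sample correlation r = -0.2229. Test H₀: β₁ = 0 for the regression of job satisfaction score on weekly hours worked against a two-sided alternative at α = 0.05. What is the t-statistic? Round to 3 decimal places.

t = -2.275

t = r·√(n − 2)/√(1 − r²) = -0.2229·√99/√0.950316 = -2.275.
df = n − 2 = 99.
Two-sided p ≈ 0.0251, which is < 0.05, so reject H₀.
There is evidence of a linear association between weekly hours worked and job satisfaction score.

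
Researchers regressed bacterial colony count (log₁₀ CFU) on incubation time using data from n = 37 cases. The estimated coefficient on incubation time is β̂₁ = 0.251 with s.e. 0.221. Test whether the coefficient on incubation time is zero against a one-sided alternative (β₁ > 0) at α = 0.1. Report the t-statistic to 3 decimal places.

H₀: β₁ = 0 vs H₁: β₁ > 0.
t = (β̂₁ − β₁⁰)/SE = 0.251 / 0.221 = 1.136.
df = n − 2 = 37 − 2 = 35.
One-sided p ≈ 0.1319, which is ≥ 0.1, so fail to reject H₀.
The data do not give significant evidence that the true slope on incubation time is positive.

t = 1.136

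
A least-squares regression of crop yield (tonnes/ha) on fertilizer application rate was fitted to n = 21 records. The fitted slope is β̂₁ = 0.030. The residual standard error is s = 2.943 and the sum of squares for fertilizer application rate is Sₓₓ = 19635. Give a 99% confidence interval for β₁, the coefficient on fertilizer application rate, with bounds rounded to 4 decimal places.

SE(β̂₁) = s/√Sₓₓ = 2.943/√19635 = 0.0210027.
df = n − 2 = 19.
t* = t_{0.005, 19} = 2.860935.
Margin = t* × SE = 2.860935 × 0.0210027 = 0.060087.
CI: 0.030 ± 0.060087 → (-0.0301, 0.0901).
With 99% confidence, each one-unit increase in fertilizer application rate is associated with a change of between -0.0301 and 0.0901 tonnes/ha in crop yield.

(-0.0301, 0.0901)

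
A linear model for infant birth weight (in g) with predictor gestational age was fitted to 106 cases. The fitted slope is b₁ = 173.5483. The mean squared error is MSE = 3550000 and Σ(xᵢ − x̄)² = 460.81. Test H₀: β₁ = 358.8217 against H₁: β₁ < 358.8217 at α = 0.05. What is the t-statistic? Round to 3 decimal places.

t = -2.111

SE(b₁) = √(MSE/Sₓₓ) = √(3.55e+06/460.81) = 87.7714.
t = (173.5483 − 358.8217) / 87.7714 = -2.111.
df = n − 2 = 104.
One-sided p ≈ 0.0186, which is < 0.05, so reject H₀.
There is evidence that the true slope on gestational age is below 358.8217 g per unit.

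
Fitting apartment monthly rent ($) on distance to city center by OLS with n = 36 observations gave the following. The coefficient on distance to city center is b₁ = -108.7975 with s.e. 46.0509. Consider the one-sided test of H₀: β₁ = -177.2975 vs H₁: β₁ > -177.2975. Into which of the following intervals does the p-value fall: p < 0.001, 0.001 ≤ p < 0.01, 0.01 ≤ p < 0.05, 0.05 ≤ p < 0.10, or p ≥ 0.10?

0.05 ≤ p < 0.10

t = (-108.7975 − (-177.2975)) / 46.0509 = 1.487.
df = n − 2 = 36 − 2 = 34.
One-sided p = P(T_{34} > t) ≈ 0.0731.
So 0.05 ≤ p < 0.10.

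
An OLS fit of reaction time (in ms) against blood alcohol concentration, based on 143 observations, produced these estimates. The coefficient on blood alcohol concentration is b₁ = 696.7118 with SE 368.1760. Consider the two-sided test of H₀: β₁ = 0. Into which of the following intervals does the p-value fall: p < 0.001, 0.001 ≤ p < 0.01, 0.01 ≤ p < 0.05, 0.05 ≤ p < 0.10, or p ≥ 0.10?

t = 696.7118 / 368.1760 = 1.892.
df = n − 2 = 143 − 2 = 141.
Two-sided p = 2·P(T_{141} > |t|) ≈ 0.0605.
So 0.05 ≤ p < 0.10.

0.05 ≤ p < 0.10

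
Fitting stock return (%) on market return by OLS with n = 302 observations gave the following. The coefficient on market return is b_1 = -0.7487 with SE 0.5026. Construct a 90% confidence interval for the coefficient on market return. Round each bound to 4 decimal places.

(-1.5780, 0.0806)

df = n − 2 = 302 − 2 = 300.
t* = t_{0.05, 300} = 1.649949.
Margin = t* × SE = 1.649949 × 0.5026 = 0.829264.
CI: -0.7487 ± 0.829264 → (-1.5780, 0.0806).
With 90% confidence, each one-unit increase in market return is associated with a change of between -1.5780 and 0.0806 % in stock return.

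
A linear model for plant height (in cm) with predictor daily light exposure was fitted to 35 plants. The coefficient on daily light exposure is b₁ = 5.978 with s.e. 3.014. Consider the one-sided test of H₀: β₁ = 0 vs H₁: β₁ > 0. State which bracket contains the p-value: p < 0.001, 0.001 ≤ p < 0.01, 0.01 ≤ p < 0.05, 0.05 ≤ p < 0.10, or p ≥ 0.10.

0.01 ≤ p < 0.05

t = 5.978 / 3.014 = 1.983.
df = n − 2 = 35 − 2 = 33.
One-sided p = P(T_{33} > t) ≈ 0.0278.
So 0.01 ≤ p < 0.05.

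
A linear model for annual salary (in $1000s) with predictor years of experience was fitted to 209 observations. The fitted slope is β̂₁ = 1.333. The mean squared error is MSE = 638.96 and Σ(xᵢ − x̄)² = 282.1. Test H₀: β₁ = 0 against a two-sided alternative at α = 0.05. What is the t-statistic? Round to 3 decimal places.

SE(β̂₁) = √(MSE/Sₓₓ) = √(638.96/282.1) = 1.505.
t = 1.333 / 1.505 = 0.886.
df = n − 2 = 207.
Two-sided p ≈ 0.3768, which is ≥ 0.05, so fail to reject H₀.
The data do not give significant evidence of an association between years of experience and annual salary.

t = 0.886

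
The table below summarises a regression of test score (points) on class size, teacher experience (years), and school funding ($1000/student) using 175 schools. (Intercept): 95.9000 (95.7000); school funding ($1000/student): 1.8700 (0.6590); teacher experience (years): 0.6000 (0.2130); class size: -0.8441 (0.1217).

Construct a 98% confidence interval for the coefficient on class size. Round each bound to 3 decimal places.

Read off: b = -0.8441, SE = 0.1217 for class size.
df = n − k − 1 = 175 − 3 − 1 = 171.
t* = t_{0.01, 171} = 2.348352.
Margin = t* × SE = 2.348352 × 0.1217 = 0.28579.
CI: -0.8441 ± 0.28579 → (-1.130, -0.558).

(-1.130, -0.558)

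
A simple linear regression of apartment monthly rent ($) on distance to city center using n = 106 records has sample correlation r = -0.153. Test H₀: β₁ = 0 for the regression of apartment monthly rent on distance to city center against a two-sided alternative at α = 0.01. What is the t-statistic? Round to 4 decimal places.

t = r·√(n − 2)/√(1 − r²) = -0.153·√104/√0.976591 = -1.5789.
df = n − 2 = 104.
Two-sided p ≈ 0.1174, which is ≥ 0.01, so fail to reject H₀.
The data do not give significant evidence of a linear association between distance to city center and apartment monthly rent.

t = -1.5789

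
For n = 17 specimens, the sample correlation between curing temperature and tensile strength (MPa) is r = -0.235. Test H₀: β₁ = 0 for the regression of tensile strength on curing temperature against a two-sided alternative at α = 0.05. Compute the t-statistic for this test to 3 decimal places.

t = -0.936

t = r·√(n − 2)/√(1 − r²) = -0.235·√15/√0.944775 = -0.936.
df = n − 2 = 15.
Two-sided p ≈ 0.3639, which is ≥ 0.05, so fail to reject H₀.
The data do not give significant evidence of a linear association between curing temperature and tensile strength.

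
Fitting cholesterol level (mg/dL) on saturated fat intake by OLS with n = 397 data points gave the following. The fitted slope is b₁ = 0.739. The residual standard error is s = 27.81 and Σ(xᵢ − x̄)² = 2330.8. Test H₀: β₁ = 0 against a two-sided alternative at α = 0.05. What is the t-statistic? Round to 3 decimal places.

SE(b₁) = s/√Sₓₓ = 27.81/√2330.8 = 0.576034.
t = 0.739 / 0.576034 = 1.283.
df = n − 2 = 395.
Two-sided p ≈ 0.2003, which is ≥ 0.05, so fail to reject H₀.
The data do not give significant evidence of an association between saturated fat intake and cholesterol level.

t = 1.283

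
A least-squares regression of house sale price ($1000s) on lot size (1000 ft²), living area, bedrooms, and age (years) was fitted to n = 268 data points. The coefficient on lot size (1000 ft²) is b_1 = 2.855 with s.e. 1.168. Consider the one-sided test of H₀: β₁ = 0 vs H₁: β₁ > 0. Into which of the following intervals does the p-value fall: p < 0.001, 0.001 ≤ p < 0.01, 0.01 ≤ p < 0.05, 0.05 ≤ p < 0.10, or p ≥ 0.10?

0.001 ≤ p < 0.01

t = 2.855 / 1.168 = 2.444.
df = n − k − 1 = 268 − 4 − 1 = 263.
One-sided p = P(T_{263} > t) ≈ 0.0076.
So 0.001 ≤ p < 0.01.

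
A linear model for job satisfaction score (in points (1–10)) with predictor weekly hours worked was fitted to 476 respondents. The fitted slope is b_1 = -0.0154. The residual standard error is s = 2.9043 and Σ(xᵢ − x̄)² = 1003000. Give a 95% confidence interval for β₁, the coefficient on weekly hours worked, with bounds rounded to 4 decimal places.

(-0.0211, -0.0097)

SE(b_1) = s/√Sₓₓ = 2.9043/√1003000 = 0.00289995.
df = n − 2 = 474.
t* = t_{0.025, 474} = 1.964981.
Margin = t* × SE = 1.964981 × 0.00289995 = 0.005698.
CI: -0.0154 ± 0.005698 → (-0.0211, -0.0097).
With 95% confidence, each one-unit increase in weekly hours worked is associated with a change of between -0.0211 and -0.0097 points (1–10) in job satisfaction score.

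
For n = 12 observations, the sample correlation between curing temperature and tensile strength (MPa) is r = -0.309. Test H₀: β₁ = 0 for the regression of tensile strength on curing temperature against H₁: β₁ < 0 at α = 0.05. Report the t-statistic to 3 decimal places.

t = -1.027

t = r·√(n − 2)/√(1 − r²) = -0.309·√10/√0.904519 = -1.027.
df = n − 2 = 10.
One-sided p ≈ 0.1642, which is ≥ 0.05, so fail to reject H₀.
The data do not give significant evidence of a linear association between curing temperature and tensile strength.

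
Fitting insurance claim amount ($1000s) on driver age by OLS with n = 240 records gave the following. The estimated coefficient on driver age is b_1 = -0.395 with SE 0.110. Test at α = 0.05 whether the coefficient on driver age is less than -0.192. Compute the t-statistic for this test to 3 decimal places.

H₀: β₁ = -0.192 vs H₁: β₁ < -0.192.
t = (b_1 − β₁⁰)/SE = (-0.395 − (-0.192)) / 0.110 = -1.845.
df = n − 2 = 240 − 2 = 238.
One-sided p ≈ 0.0331, which is < 0.05, so reject H₀.
There is evidence that the true slope on driver age is below -0.192 $1000s per unit.

t = -1.845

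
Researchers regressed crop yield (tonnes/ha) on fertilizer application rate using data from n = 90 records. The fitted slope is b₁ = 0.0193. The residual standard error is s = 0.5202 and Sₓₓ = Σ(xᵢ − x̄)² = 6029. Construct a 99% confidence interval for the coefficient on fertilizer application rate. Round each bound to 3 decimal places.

(0.002, 0.037)

SE(b₁) = s/√Sₓₓ = 0.5202/√6029 = 0.00669958.
df = n − 2 = 88.
t* = t_{0.005, 88} = 2.632858.
Margin = t* × SE = 2.632858 × 0.00669958 = 0.01764.
CI: 0.0193 ± 0.01764 → (0.002, 0.037).
With 99% confidence, each one-unit increase in fertilizer application rate is associated with a change of between 0.002 and 0.037 tonnes/ha in crop yield.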